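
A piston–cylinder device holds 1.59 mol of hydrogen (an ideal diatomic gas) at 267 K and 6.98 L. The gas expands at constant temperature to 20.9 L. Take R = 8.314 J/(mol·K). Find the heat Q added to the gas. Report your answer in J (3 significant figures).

Q ≈ 3870 J

Isothermal ⇒ ΔU = 0, so Q = W = nRT ln(V₂/V₁).
Q = (1.59)(8.314)(267) ln(20.9/6.98) = 3530 × 1.097 = 3871 J.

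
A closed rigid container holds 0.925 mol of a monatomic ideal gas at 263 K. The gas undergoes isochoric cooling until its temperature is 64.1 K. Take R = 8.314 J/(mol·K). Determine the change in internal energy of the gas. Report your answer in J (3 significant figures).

ΔU ≈ -2290 J

Constant volume ⇒ W = 0, so Q = ΔU = nCᵥΔT with Cᵥ = 3R/2 = 12.47 J/(mol·K).
ΔU = (0.925)(12.47)(64.1 − 263) = -2294 J.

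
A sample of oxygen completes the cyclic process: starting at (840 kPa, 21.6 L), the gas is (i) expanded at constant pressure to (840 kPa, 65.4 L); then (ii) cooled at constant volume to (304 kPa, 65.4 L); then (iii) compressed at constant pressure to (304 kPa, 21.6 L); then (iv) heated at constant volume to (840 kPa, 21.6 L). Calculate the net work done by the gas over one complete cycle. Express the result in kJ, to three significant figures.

W_net ≈ 23.5 kJ

Constant-volume legs do no work.
W(i) = (840)(65.4 − 21.6) = 36792 J; W(iii) = (304)(21.6 − 65.4) = -13315 J.
W_net = 36792 − 13315 = 23477 J (the clockwise enclosed area).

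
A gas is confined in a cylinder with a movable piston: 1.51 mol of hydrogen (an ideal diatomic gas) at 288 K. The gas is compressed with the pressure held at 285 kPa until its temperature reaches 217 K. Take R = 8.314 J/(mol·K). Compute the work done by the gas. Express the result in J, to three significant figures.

Isobaric: W = P ΔV = nR ΔT.
W = (1.51)(8.314)(217 − 288) = -891.3 J.

W ≈ -891 J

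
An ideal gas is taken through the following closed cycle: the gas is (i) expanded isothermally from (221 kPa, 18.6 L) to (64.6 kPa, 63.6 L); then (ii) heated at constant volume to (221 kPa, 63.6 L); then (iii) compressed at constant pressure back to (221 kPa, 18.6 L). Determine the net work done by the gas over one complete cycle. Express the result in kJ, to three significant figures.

Leg (i): W = PᵢVᵢ ln(V_f/Vᵢ) = (4111) ln(63.6/18.6) = 5054 J.
Leg (ii): W = 0.
Leg (iii): W = PΔV = (221)(18.6 − 63.6) = -9945 J.
W_net = 5054 − 9945 = -4891 J.

W_net ≈ -4.89 kJ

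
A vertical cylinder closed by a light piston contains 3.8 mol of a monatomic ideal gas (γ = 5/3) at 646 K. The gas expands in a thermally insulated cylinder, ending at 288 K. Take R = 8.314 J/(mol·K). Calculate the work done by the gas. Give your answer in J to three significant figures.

W ≈ 17000 J

Adiabatic ⇒ Q = 0, so W_by = −ΔU = nCᵥ(T₁ − T₂).
Cᵥ = 3R/2 = 12.47 J/(mol·K).
W = (3.8)(12.47)(646 − 288) = 16966 J.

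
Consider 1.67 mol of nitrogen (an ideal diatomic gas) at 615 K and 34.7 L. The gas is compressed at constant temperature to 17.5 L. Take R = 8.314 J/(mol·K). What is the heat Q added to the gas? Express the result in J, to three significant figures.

Q ≈ -5850 J

Isothermal ⇒ ΔU = 0, so Q = W = nRT ln(V₂/V₁).
Q = (1.67)(8.314)(615) ln(17.5/34.7) = 8539 × -0.6845 = -5845 J.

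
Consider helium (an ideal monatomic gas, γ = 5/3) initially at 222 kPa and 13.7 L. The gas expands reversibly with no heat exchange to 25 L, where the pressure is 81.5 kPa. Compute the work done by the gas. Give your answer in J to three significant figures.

Adiabatic: W = (P₁V₁ − P₂V₂)/(γ − 1) with γ = 5/3.
P₁V₁ = 3041 J, P₂V₂ = 2038 J.
W = (3041 − 2038) / 0.6667 = 1506 J.

W ≈ 1510 J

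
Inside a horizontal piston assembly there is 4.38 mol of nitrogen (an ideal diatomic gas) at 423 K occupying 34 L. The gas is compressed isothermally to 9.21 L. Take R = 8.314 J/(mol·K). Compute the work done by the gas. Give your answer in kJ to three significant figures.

Isothermal: W = nRT ln(V₂/V₁).
W = (4.38)(8.314)(423) × ln(9.21/34)
  = 15404 × -1.306
W_by_gas = -20118 J.

W ≈ -20.1 kJ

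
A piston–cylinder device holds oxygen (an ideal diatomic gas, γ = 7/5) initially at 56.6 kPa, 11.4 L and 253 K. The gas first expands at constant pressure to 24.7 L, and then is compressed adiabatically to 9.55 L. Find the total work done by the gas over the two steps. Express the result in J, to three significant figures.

W_total ≈ -863 J

Step 1 (isobaric): W = PΔV = (56.6 kPa)(24.7 − 11.4 L) = 752.8 J.
After step 1: P = 56.6 kPa, V = 24.7 L, T = 548.2 K.
Step 2 (adiabatic): W = (P₁V₁ − P₂V₂)/(γ−1) = (1398 − 2045)/0.4 = -1616 J.
W_total = 752.8 − 1616 = -863.5 J.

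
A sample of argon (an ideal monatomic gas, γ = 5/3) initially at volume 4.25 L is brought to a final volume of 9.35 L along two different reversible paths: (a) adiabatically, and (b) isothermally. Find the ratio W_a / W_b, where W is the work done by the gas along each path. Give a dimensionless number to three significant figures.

Path (a) adiabatic: W = P₁V₁(1 − (V₁/V₂)^(γ−1))/(γ−1) → W_a/(P₁V₁) = 0.6132.
Path (b) isothermal: W = P₁V₁ ln(V₂/V₁) → W_b/(P₁V₁) = 0.7885.
W_a / W_b = 0.6132 / 0.7885 = 0.7778.

W_a / W_b ≈ 0.778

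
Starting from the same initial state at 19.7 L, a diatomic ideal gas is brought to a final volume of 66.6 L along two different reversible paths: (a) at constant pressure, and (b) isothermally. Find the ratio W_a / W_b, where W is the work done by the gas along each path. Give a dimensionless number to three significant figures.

Path (a) isobaric: W = P₁(V₂ − V₁) → W_a/(P₁V₁) = 2.381.
Path (b) isothermal: W = P₁V₁ ln(V₂/V₁) → W_b/(P₁V₁) = 1.218.
W_a / W_b = 2.381 / 1.218 = 1.954.

W_a / W_b ≈ 1.95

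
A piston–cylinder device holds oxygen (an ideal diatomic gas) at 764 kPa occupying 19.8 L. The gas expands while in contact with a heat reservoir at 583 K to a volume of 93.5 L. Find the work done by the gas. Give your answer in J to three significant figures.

W ≈ 23500 J

Isothermal: W = nRT ln(V₂/V₁) = P₁V₁ ln(V₂/V₁).
P₁V₁ = (764 kPa)(19.8 L) = 15127 J.
W = 15127 × ln(93.5/19.8) = 15127 × 1.552
W_by_gas = 23482 J.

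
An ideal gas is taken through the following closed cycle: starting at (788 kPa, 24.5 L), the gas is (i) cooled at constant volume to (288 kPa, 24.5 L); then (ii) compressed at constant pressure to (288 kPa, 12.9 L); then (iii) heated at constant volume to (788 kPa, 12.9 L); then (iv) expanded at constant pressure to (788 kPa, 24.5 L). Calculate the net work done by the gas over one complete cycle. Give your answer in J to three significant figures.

W_net ≈ 5800 J

Constant-volume legs do no work.
W(ii) = (288)(12.9 − 24.5) = -3341 J; W(iv) = (788)(24.5 − 12.9) = 9141 J.
W_net = -3341 + 9141 = 5800 J (the clockwise enclosed area).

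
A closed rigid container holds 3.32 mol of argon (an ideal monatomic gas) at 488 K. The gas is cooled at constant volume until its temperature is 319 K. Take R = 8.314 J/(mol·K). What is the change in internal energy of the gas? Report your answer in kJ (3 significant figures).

ΔU ≈ -7.00 kJ

Constant volume ⇒ W = 0, so Q = ΔU = nCᵥΔT with Cᵥ = 3R/2 = 12.47 J/(mol·K).
ΔU = (3.32)(12.47)(319 − 488) = -6997 J.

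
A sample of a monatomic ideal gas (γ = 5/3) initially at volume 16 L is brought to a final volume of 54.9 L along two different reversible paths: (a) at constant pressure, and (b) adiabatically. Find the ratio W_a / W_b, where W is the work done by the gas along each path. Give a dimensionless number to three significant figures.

W_a / W_b ≈ 2.89

Path (a) isobaric: W = P₁(V₂ − V₁) → W_a/(P₁V₁) = 2.431.
Path (b) adiabatic: W = P₁V₁(1 − (V₁/V₂)^(γ−1))/(γ−1) → W_b/(P₁V₁) = 0.8406.
W_a / W_b = 2.431 / 0.8406 = 2.892.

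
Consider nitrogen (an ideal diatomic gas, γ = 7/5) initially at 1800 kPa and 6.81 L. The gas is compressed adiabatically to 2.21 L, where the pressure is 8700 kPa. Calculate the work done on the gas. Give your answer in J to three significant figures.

Adiabatic: W = (P₁V₁ − P₂V₂)/(γ − 1) with γ = 7/5.
P₁V₁ = 12258 J, P₂V₂ = 19227 J.
W = (12258 − 19227) / 0.4 = -17423 J.
Work on gas = −W_by = 17423 J.

W ≈ 17400 J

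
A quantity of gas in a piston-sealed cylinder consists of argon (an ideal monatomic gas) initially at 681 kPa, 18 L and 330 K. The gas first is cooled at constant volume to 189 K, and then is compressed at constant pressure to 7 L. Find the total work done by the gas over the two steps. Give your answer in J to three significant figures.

Step 1 (isochoric): W = 0 (constant volume).
After step 1: P = 390 kPa (V unchanged).
Step 2 (isobaric): W = PΔV = (390 kPa)(7 − 18 L) = -4290 J.
W_total = 0 − 4290 = -4290 J.

W_total ≈ -4290 J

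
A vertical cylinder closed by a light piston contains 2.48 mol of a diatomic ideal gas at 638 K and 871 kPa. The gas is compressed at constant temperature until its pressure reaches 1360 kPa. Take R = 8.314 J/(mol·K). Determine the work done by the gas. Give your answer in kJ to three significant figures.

W ≈ -5.86 kJ

Isothermal process: W = nRT ln(V₂/V₁) = nRT ln(P₁/P₂).
W = (2.48)(8.314)(638) × ln(871/1360)
  = 13155 × ln(0.6404) = 13155 × -0.4456
W_by_gas = -5862 J.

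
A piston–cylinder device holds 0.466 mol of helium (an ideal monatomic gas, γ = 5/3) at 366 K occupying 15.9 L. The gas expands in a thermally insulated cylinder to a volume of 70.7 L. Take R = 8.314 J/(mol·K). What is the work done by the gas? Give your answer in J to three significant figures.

Adiabatic: TV^(γ−1) = const with γ = 5/3.
T₂ = T₁ (V₁/V₂)^(γ−1) = 366 × (15.9/70.7)^0.667 = 366 × 0.3698 = 135.4 K.
W_by = nCᵥ(T₁ − T₂) = (0.466)(12.47)(366 − 135.4) = 1340 J.

W ≈ 1340 J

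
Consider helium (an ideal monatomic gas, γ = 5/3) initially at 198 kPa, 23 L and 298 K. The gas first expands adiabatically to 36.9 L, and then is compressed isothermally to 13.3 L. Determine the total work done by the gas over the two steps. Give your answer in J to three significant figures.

W_total ≈ -1540 J

Step 1 (adiabatic): W = (P₁V₁ − P₂V₂)/(γ−1) = (4554 − 3323)/0.667 = 1847 J.
After step 1: P = 90.05 kPa, V = 36.9 L, T = 217.4 K.
Step 2 (isothermal): W = P₁V₁ ln(V₂/V₁) = (3323) ln(13.3/36.9) = -3391 J.
W_total = 1847 − 3391 = -1544 J.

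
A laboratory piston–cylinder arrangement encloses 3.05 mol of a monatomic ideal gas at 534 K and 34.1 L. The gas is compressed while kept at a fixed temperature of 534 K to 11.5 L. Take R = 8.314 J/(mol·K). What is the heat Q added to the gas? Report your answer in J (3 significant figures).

Q ≈ -14700 J

Isothermal ⇒ ΔU = 0, so Q = W = nRT ln(V₂/V₁).
Q = (3.05)(8.314)(534) ln(11.5/34.1) = 13541 × -1.087 = -14718 J.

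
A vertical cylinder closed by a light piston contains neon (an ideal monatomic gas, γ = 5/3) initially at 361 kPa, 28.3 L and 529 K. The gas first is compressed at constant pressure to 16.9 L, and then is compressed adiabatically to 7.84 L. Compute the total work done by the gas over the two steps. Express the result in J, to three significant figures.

Step 1 (isobaric): W = PΔV = (361 kPa)(16.9 − 28.3 L) = -4115 J.
After step 1: P = 361 kPa, V = 16.9 L, T = 315.9 K.
Step 2 (adiabatic): W = (P₁V₁ − P₂V₂)/(γ−1) = (6101 − 10181)/0.667 = -6120 J.
W_total = -4115 − 6120 = -10235 J.

W_total ≈ -10200 J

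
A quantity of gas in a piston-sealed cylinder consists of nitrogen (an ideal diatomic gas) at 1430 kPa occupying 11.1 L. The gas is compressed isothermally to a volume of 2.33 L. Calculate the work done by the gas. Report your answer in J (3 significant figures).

Isothermal: W = nRT ln(V₂/V₁) = P₁V₁ ln(V₂/V₁).
P₁V₁ = (1430 kPa)(11.1 L) = 15873 J.
W = 15873 × ln(2.33/11.1) = 15873 × -1.561
W_by_gas = -24779 J.

W ≈ -24800 J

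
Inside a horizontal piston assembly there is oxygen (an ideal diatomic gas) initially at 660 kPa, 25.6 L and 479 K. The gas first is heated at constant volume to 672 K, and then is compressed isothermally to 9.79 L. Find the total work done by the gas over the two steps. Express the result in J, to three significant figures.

W_total ≈ -22800 J

Step 1 (isochoric): W = 0 (constant volume).
After step 1: P = 925.9 kPa (V unchanged).
Step 2 (isothermal): W = P₁V₁ ln(V₂/V₁) = (23704) ln(9.79/25.6) = -22785 J.
W_total = 0 − 22785 = -22785 J.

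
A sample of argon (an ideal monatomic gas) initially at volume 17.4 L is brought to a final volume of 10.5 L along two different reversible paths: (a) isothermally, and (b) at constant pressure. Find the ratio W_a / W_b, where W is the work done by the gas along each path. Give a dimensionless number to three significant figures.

Path (a) isothermal: W = P₁V₁ ln(V₂/V₁) → W_a/(P₁V₁) = -0.5051.
Path (b) isobaric: W = P₁(V₂ − V₁) → W_b/(P₁V₁) = -0.3966.
W_a / W_b = -0.5051 / -0.3966 = 1.274.

W_a / W_b ≈ 1.27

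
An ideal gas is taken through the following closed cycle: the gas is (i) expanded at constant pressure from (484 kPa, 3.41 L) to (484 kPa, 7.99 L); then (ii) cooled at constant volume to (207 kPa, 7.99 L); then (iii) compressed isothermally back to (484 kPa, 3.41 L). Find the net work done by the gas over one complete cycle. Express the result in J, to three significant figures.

W_net ≈ 808 J

Leg (i): W = PΔV = (484)(7.99 − 3.41) = 2217 J.
Leg (ii): W = 0.
Leg (iii): W = PᵢVᵢ ln(V_f/Vᵢ) = (1654) ln(3.41/7.99) = -1408 J.
W_net = 2217 − 1408 = 808.4 J.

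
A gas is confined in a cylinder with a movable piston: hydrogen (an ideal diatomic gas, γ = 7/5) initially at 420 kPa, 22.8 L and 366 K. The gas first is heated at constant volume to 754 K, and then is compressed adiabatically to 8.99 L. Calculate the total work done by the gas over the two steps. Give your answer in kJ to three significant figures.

Step 1 (isochoric): W = 0 (constant volume).
After step 1: P = 865.2 kPa (V unchanged).
Step 2 (adiabatic): W = (P₁V₁ − P₂V₂)/(γ−1) = (19728 − 28625)/0.4 = -22243 J.
W_total = 0 − 22243 = -22243 J.

W_total ≈ -22.2 kJ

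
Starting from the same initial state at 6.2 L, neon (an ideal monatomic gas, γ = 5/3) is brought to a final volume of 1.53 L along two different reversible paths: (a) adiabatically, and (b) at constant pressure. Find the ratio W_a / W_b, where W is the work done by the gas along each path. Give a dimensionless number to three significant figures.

W_a / W_b ≈ 3.07

Path (a) adiabatic: W = P₁V₁(1 − (V₁/V₂)^(γ−1))/(γ−1) → W_a/(P₁V₁) = -2.313.
Path (b) isobaric: W = P₁(V₂ − V₁) → W_b/(P₁V₁) = -0.7532.
W_a / W_b = -2.313 / -0.7532 = 3.07.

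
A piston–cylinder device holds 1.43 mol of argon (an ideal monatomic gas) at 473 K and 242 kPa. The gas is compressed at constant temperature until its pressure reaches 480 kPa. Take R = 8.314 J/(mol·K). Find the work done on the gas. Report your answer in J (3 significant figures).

Isothermal process: W = nRT ln(V₂/V₁) = nRT ln(P₁/P₂).
W = (1.43)(8.314)(473) × ln(242/480)
  = 5624 × ln(0.5042) = 5624 × -0.6848
W_by_gas = -3851 J; work on gas = −W_by = 3851 J.

W ≈ 3850 J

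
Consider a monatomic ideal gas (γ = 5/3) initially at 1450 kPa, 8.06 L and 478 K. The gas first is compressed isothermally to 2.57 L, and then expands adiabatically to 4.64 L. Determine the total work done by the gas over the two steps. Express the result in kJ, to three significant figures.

W_total ≈ -7.65 kJ

Step 1 (isothermal): W = P₁V₁ ln(V₂/V₁) = (11687) ln(2.57/8.06) = -13358 J.
After step 1: P = 4547 kPa, V = 2.57 L, T = 478 K.
Step 2 (adiabatic): W = (P₁V₁ − P₂V₂)/(γ−1) = (11687 − 7882)/0.667 = 5707 J.
W_total = -13358 + 5707 = -7651 J.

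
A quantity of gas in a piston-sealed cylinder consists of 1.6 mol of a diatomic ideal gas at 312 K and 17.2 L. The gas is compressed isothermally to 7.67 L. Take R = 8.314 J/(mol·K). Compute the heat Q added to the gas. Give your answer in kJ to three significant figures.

Q ≈ -3.35 kJ

Isothermal ⇒ ΔU = 0, so Q = W = nRT ln(V₂/V₁).
Q = (1.6)(8.314)(312) ln(7.67/17.2) = 4150 × -0.8076 = -3352 J.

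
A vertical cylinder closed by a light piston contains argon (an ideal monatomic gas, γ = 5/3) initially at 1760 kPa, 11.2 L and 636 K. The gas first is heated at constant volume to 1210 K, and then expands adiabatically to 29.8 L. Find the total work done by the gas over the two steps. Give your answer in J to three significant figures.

Step 1 (isochoric): W = 0 (constant volume).
After step 1: P = 3348 kPa (V unchanged).
Step 2 (adiabatic): W = (P₁V₁ − P₂V₂)/(γ−1) = (37502 − 19531)/0.667 = 26957 J.
W_total = 0 + 26957 = 26957 J.

W_total ≈ 27000 J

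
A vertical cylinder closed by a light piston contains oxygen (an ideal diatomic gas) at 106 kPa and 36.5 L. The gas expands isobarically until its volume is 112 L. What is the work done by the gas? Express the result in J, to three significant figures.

W ≈ 8000 J

Isobaric: W = P ΔV.
W = (106 kPa)(112 − 36.5 L) = (106)(75.5) = 8003 J.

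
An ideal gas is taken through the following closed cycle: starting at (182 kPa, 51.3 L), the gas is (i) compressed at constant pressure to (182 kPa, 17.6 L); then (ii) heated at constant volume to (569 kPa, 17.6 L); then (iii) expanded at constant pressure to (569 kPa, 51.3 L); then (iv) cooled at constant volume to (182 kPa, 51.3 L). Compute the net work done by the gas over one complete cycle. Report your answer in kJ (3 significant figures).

W_net ≈ 13.0 kJ

Constant-volume legs do no work.
W(i) = (182)(17.6 − 51.3) = -6133 J; W(iii) = (569)(51.3 − 17.6) = 19175 J.
W_net = -6133 + 19175 = 13042 J (the clockwise enclosed area).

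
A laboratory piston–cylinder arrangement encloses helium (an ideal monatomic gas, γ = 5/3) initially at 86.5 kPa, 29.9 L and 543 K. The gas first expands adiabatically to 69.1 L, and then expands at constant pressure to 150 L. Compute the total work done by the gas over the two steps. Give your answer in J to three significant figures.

Step 1 (adiabatic): W = (P₁V₁ − P₂V₂)/(γ−1) = (2586 − 1480)/0.667 = 1660 J.
After step 1: P = 21.41 kPa, V = 69.1 L, T = 310.6 K.
Step 2 (isobaric): W = PΔV = (21.41 kPa)(150 − 69.1 L) = 1732 J.
W_total = 1660 + 1732 = 3392 J.

W_total ≈ 3390 J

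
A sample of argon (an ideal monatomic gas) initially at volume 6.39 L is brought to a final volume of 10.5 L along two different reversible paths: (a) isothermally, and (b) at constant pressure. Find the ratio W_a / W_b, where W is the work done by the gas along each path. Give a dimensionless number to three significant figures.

W_a / W_b ≈ 0.772

Path (a) isothermal: W = P₁V₁ ln(V₂/V₁) → W_a/(P₁V₁) = 0.4966.
Path (b) isobaric: W = P₁(V₂ − V₁) → W_b/(P₁V₁) = 0.6432.
W_a / W_b = 0.4966 / 0.6432 = 0.7721.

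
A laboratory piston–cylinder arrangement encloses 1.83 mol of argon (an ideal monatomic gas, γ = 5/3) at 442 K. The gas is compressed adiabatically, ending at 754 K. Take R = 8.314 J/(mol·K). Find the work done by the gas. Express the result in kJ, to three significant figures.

W ≈ -7.12 kJ

Adiabatic ⇒ Q = 0, so W_by = −ΔU = nCᵥ(T₁ − T₂).
Cᵥ = 3R/2 = 12.47 J/(mol·K).
W = (1.83)(12.47)(442 − 754) = -7120 J.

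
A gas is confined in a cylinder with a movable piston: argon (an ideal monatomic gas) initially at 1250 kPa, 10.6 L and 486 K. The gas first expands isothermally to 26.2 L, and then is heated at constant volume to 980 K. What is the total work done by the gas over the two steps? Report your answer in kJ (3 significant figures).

W_total ≈ 12.0 kJ

Step 1 (isothermal): W = P₁V₁ ln(V₂/V₁) = (13250) ln(26.2/10.6) = 11990 J.
Step 2 (isochoric): W = 0 (constant volume).
W_total = 11990 + 0 = 11990 J.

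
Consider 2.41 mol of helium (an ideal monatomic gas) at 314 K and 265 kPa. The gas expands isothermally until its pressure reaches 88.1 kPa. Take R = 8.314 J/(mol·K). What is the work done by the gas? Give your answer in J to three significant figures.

Isothermal process: W = nRT ln(V₂/V₁) = nRT ln(P₁/P₂).
W = (2.41)(8.314)(314) × ln(265/88.1)
  = 6292 × ln(3.008) = 6292 × 1.101
W_by_gas = 6929 J.

W ≈ 6930 J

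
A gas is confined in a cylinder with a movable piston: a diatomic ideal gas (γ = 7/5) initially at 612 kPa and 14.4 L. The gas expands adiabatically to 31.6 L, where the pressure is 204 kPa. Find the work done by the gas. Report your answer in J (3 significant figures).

W ≈ 5920 J

Adiabatic: W = (P₁V₁ − P₂V₂)/(γ − 1) with γ = 7/5.
P₁V₁ = 8813 J, P₂V₂ = 6446 J.
W = (8813 − 6446) / 0.4 = 5916 J.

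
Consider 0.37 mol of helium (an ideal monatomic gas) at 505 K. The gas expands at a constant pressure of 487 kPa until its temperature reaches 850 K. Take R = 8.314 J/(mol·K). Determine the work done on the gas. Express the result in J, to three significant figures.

Isobaric: W = P ΔV = nR ΔT.
W = (0.37)(8.314)(850 − 505) = 1061 J.
Work on gas = −W_by = -1061 J.

W ≈ -1060 J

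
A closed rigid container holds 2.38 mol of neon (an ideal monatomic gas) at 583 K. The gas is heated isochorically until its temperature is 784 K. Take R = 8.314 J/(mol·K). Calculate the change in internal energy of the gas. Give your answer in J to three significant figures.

Constant volume ⇒ W = 0, so Q = ΔU = nCᵥΔT with Cᵥ = 3R/2 = 12.47 J/(mol·K).
ΔU = (2.38)(12.47)(784 − 583) = 5966 J.

ΔU ≈ 5970 J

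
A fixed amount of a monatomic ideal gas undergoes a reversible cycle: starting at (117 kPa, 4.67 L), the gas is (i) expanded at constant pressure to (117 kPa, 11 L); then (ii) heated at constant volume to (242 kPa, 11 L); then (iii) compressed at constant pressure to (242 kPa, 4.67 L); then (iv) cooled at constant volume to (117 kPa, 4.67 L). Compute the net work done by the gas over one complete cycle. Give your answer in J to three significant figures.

W_net ≈ -791 J

Constant-volume legs do no work.
W(i) = (117)(11 − 4.67) = 740.6 J; W(iii) = (242)(4.67 − 11) = -1532 J.
W_net = 740.6 − 1532 = -791.3 J (the counter-clockwise enclosed area).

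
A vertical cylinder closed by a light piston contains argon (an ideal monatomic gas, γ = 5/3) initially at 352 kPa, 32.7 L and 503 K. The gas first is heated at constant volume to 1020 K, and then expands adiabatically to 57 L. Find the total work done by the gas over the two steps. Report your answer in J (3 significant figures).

W_total ≈ 10800 J

Step 1 (isochoric): W = 0 (constant volume).
After step 1: P = 713.8 kPa (V unchanged).
Step 2 (adiabatic): W = (P₁V₁ − P₂V₂)/(γ−1) = (23341 − 16115)/0.667 = 10839 J.
W_total = 0 + 10839 = 10839 J.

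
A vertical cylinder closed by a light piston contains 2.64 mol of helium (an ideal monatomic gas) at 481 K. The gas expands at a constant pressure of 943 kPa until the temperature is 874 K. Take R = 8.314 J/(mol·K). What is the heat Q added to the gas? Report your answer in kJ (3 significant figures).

Q ≈ 21.6 kJ

Isobaric: W = nRΔT = (2.64)(8.314)(393) = 8626 J.
ΔU = nCᵥΔT with Cᵥ = 3R/2: ΔU = (2.64)(12.47)(393) = 12939 J.
Q = ΔU + W = 12939 + 8626 = 21565 J.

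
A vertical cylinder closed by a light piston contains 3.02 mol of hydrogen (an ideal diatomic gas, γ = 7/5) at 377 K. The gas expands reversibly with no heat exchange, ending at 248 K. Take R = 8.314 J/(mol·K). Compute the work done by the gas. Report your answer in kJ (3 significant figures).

Adiabatic ⇒ Q = 0, so W_by = −ΔU = nCᵥ(T₁ − T₂).
Cᵥ = 5R/2 = 20.79 J/(mol·K).
W = (3.02)(20.79)(377 − 248) = 8097 J.

W ≈ 8.10 kJ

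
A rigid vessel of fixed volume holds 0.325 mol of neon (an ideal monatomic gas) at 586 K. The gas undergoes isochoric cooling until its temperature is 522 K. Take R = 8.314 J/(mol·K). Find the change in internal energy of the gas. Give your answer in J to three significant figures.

ΔU ≈ -259 J

Constant volume ⇒ W = 0, so Q = ΔU = nCᵥΔT with Cᵥ = 3R/2 = 12.47 J/(mol·K).
ΔU = (0.325)(12.47)(522 − 586) = -259.4 J.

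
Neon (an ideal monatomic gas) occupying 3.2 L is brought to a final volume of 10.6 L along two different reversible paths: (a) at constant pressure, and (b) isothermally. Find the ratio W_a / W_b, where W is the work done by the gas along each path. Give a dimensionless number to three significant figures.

W_a / W_b ≈ 1.93

Path (a) isobaric: W = P₁(V₂ − V₁) → W_a/(P₁V₁) = 2.312.
Path (b) isothermal: W = P₁V₁ ln(V₂/V₁) → W_b/(P₁V₁) = 1.198.
W_a / W_b = 2.312 / 1.198 = 1.931.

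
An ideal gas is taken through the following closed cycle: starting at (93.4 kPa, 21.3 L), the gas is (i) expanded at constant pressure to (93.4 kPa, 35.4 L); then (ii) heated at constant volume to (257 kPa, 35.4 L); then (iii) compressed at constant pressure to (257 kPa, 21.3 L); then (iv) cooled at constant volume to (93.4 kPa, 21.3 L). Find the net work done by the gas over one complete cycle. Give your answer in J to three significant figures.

W_net ≈ -2310 J

Constant-volume legs do no work.
W(i) = (93.4)(35.4 − 21.3) = 1317 J; W(iii) = (257)(21.3 − 35.4) = -3624 J.
W_net = 1317 − 3624 = -2307 J (the counter-clockwise enclosed area).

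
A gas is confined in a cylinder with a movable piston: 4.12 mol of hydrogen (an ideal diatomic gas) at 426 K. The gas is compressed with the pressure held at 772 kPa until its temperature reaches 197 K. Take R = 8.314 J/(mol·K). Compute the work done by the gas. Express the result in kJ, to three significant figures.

W ≈ -7.84 kJ

Isobaric: W = P ΔV = nR ΔT.
W = (4.12)(8.314)(197 − 426) = -7844 J.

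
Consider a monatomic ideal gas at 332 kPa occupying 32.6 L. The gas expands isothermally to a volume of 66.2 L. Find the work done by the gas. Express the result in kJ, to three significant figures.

Isothermal: W = nRT ln(V₂/V₁) = P₁V₁ ln(V₂/V₁).
P₁V₁ = (332 kPa)(32.6 L) = 10823 J.
W = 10823 × ln(66.2/32.6) = 10823 × 0.7084
W_by_gas = 7667 J.

W ≈ 7.67 kJ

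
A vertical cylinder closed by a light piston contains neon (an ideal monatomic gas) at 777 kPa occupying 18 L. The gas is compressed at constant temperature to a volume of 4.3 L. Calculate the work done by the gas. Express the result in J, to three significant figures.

Isothermal: W = nRT ln(V₂/V₁) = P₁V₁ ln(V₂/V₁).
P₁V₁ = (777 kPa)(18 L) = 13986 J.
W = 13986 × ln(4.3/18) = 13986 × -1.432
W_by_gas = -20025 J.

W ≈ -20000 J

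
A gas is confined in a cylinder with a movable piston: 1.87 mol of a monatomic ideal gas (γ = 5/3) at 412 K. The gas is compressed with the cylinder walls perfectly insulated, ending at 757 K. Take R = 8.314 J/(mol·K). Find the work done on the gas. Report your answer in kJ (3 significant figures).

W ≈ 8.05 kJ

Adiabatic ⇒ Q = 0, so W_by = −ΔU = nCᵥ(T₁ − T₂).
Cᵥ = 3R/2 = 12.47 J/(mol·K).
W = (1.87)(12.47)(412 − 757) = -8046 J.
Work on gas = −W_by = 8046 J.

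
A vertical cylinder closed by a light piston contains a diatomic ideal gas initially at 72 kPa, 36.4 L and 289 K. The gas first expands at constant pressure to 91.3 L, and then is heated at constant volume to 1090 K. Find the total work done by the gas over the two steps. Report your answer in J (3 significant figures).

Step 1 (isobaric): W = PΔV = (72 kPa)(91.3 − 36.4 L) = 3953 J.
Step 2 (isochoric): W = 0 (constant volume).
W_total = 3953 + 0 = 3953 J.

W_total ≈ 3950 J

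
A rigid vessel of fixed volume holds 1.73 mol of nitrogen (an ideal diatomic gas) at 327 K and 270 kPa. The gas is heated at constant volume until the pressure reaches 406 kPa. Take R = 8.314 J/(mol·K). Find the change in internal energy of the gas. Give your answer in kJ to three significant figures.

Constant volume ⇒ W = 0, so Q = ΔU = nCᵥΔT with Cᵥ = 5R/2 = 20.79 J/(mol·K).
At constant V, T₂/T₁ = P₂/P₁ ⇒ ΔT = T₁(P₂/P₁ − 1) = 327·(406/270 − 1) = 164.7 K.
ΔU = (1.73)(20.79)(164.7) = 5923 J.

ΔU ≈ 5.92 kJ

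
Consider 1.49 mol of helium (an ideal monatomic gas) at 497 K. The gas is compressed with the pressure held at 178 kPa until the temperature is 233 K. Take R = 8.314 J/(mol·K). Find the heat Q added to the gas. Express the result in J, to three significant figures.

Q ≈ -8180 J

Isobaric: W = nRΔT = (1.49)(8.314)(-264) = -3270 J.
ΔU = nCᵥΔT with Cᵥ = 3R/2: ΔU = (1.49)(12.47)(-264) = -4906 J.
Q = ΔU + W = -4906 − 3270 = -8176 J.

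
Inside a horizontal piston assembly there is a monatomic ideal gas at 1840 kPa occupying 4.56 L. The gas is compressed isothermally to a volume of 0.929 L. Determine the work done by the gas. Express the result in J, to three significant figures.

W ≈ -13300 J

Isothermal: W = nRT ln(V₂/V₁) = P₁V₁ ln(V₂/V₁).
P₁V₁ = (1840 kPa)(4.56 L) = 8390 J.
W = 8390 × ln(0.929/4.56) = 8390 × -1.591
W_by_gas = -13349 J.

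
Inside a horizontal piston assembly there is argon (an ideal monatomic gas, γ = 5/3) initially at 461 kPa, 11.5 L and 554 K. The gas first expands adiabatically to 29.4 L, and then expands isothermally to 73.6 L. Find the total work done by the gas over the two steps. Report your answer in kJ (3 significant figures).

Step 1 (adiabatic): W = (P₁V₁ − P₂V₂)/(γ−1) = (5302 − 2836)/0.667 = 3699 J.
After step 1: P = 96.45 kPa, V = 29.4 L, T = 296.3 K.
Step 2 (isothermal): W = P₁V₁ ln(V₂/V₁) = (2836) ln(73.6/29.4) = 2602 J.
W_total = 3699 + 2602 = 6301 J.

W_total ≈ 6.30 kJ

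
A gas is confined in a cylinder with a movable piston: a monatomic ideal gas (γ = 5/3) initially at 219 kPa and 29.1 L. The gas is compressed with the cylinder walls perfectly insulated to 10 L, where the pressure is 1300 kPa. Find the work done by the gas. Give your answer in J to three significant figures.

Adiabatic: W = (P₁V₁ − P₂V₂)/(γ − 1) with γ = 5/3.
P₁V₁ = 6373 J, P₂V₂ = 13000 J.
W = (6373 − 13000) / 0.6667 = -9941 J.

W ≈ -9940 J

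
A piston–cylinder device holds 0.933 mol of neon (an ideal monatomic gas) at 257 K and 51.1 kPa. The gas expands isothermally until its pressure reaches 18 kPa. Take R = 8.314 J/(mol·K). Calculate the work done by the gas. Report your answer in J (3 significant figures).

Isothermal process: W = nRT ln(V₂/V₁) = nRT ln(P₁/P₂).
W = (0.933)(8.314)(257) × ln(51.1/18)
  = 1994 × ln(2.839) = 1994 × 1.043
W_by_gas = 2080 J.

W ≈ 2080 J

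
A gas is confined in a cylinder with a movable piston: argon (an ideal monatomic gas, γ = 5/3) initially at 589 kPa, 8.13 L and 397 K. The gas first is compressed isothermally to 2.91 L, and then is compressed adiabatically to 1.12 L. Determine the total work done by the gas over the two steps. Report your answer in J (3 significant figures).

W_total ≈ -11300 J

Step 1 (isothermal): W = P₁V₁ ln(V₂/V₁) = (4789) ln(2.91/8.13) = -4920 J.
After step 1: P = 1646 kPa, V = 2.91 L, T = 397 K.
Step 2 (adiabatic): W = (P₁V₁ − P₂V₂)/(γ−1) = (4789 − 9050)/0.667 = -6392 J.
W_total = -4920 − 6392 = -11312 J.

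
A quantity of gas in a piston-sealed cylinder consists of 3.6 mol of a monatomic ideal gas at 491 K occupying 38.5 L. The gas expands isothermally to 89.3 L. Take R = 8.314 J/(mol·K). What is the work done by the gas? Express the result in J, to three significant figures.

Isothermal: W = nRT ln(V₂/V₁).
W = (3.6)(8.314)(491) × ln(89.3/38.5)
  = 14696 × 0.8413
W_by_gas = 12364 J.

W ≈ 12400 J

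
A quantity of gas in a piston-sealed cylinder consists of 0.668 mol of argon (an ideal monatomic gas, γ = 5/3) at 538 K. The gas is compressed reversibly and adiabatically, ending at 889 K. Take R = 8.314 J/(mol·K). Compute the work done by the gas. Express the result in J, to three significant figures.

W ≈ -2920 J

Adiabatic ⇒ Q = 0, so W_by = −ΔU = nCᵥ(T₁ − T₂).
Cᵥ = 3R/2 = 12.47 J/(mol·K).
W = (0.668)(12.47)(538 − 889) = -2924 J.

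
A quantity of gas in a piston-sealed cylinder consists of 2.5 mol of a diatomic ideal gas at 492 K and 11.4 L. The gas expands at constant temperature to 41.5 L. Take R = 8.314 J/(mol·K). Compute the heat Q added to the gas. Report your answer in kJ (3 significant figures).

Isothermal ⇒ ΔU = 0, so Q = W = nRT ln(V₂/V₁).
Q = (2.5)(8.314)(492) ln(41.5/11.4) = 10226 × 1.292 = 13213 J.

Q ≈ 13.2 kJ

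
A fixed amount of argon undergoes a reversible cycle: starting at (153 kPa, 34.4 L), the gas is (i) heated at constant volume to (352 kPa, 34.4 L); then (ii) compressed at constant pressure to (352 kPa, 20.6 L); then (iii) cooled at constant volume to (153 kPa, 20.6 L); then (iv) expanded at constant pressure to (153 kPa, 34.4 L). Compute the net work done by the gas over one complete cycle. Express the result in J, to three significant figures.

W_net ≈ -2750 J

Constant-volume legs do no work.
W(ii) = (352)(20.6 − 34.4) = -4858 J; W(iv) = (153)(34.4 − 20.6) = 2111 J.
W_net = -4858 + 2111 = -2746 J (the counter-clockwise enclosed area).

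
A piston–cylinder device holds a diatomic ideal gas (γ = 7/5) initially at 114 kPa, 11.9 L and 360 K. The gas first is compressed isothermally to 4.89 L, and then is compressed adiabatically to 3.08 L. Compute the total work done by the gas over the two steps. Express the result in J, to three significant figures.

W_total ≈ -1900 J

Step 1 (isothermal): W = P₁V₁ ln(V₂/V₁) = (1357) ln(4.89/11.9) = -1206 J.
After step 1: P = 277.4 kPa, V = 4.89 L, T = 360 K.
Step 2 (adiabatic): W = (P₁V₁ − P₂V₂)/(γ−1) = (1357 − 1632)/0.4 = -688.8 J.
W_total = -1206 − 688.8 = -1895 J.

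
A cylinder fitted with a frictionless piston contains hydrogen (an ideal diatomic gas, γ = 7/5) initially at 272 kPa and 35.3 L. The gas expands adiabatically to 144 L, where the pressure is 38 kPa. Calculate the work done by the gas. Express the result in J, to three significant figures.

W ≈ 10300 J

Adiabatic: W = (P₁V₁ − P₂V₂)/(γ − 1) with γ = 7/5.
P₁V₁ = 9602 J, P₂V₂ = 5472 J.
W = (9602 − 5472) / 0.4 = 10324 J.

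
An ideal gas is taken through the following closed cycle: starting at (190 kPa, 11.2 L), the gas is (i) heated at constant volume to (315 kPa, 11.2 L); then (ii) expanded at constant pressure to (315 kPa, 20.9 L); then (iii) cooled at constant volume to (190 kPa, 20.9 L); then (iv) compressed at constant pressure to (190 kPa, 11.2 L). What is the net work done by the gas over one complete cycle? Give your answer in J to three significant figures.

Constant-volume legs do no work.
W(ii) = (315)(20.9 − 11.2) = 3056 J; W(iv) = (190)(11.2 − 20.9) = -1843 J.
W_net = 3056 − 1843 = 1213 J (the clockwise enclosed area).

W_net ≈ 1210 J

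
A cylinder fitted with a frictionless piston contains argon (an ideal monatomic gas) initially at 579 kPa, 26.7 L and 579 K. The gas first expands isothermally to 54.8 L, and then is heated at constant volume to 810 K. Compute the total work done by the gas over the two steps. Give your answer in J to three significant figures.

W_total ≈ 11100 J

Step 1 (isothermal): W = P₁V₁ ln(V₂/V₁) = (15459) ln(54.8/26.7) = 11116 J.
Step 2 (isochoric): W = 0 (constant volume).
W_total = 11116 + 0 = 11116 J.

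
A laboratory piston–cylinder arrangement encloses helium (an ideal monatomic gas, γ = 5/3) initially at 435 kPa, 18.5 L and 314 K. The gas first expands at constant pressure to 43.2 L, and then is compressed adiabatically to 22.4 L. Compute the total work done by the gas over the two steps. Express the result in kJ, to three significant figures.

Step 1 (isobaric): W = PΔV = (435 kPa)(43.2 − 18.5 L) = 10745 J.
After step 1: P = 435 kPa, V = 43.2 L, T = 733.2 K.
Step 2 (adiabatic): W = (P₁V₁ − P₂V₂)/(γ−1) = (18792 − 29116)/0.667 = -15486 J.
W_total = 10745 − 15486 = -4741 J.

W_total ≈ -4.74 kJ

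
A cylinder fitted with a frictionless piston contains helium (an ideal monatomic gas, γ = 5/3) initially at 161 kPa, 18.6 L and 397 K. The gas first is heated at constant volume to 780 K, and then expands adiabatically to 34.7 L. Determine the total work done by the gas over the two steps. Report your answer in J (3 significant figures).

Step 1 (isochoric): W = 0 (constant volume).
After step 1: P = 316.3 kPa (V unchanged).
Step 2 (adiabatic): W = (P₁V₁ − P₂V₂)/(γ−1) = (5884 − 3882)/0.667 = 3002 J.
W_total = 0 + 3002 = 3002 J.

W_total ≈ 3000 J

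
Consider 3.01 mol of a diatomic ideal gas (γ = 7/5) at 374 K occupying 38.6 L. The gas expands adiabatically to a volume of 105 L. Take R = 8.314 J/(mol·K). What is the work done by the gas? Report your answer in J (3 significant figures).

W ≈ 7720 J

Adiabatic: TV^(γ−1) = const with γ = 7/5.
T₂ = T₁ (V₁/V₂)^(γ−1) = 374 × (38.6/105)^0.4 = 374 × 0.6701 = 250.6 K.
W_by = nCᵥ(T₁ − T₂) = (3.01)(20.79)(374 − 250.6) = 7718 J.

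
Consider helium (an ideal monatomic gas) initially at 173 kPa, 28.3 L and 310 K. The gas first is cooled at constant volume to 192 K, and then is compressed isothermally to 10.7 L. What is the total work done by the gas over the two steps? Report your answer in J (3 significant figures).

W_total ≈ -2950 J

Step 1 (isochoric): W = 0 (constant volume).
After step 1: P = 107.1 kPa (V unchanged).
Step 2 (isothermal): W = P₁V₁ ln(V₂/V₁) = (3032) ln(10.7/28.3) = -2949 J.
W_total = 0 − 2949 = -2949 J.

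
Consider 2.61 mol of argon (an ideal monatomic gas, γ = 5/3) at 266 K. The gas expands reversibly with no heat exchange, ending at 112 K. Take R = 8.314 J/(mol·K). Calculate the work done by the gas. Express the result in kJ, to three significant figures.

W ≈ 5.01 kJ

Adiabatic ⇒ Q = 0, so W_by = −ΔU = nCᵥ(T₁ − T₂).
Cᵥ = 3R/2 = 12.47 J/(mol·K).
W = (2.61)(12.47)(266 − 112) = 5013 J.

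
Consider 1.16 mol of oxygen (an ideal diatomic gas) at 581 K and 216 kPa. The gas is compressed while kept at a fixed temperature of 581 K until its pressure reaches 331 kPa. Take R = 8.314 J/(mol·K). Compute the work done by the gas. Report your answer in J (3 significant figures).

W ≈ -2390 J

Isothermal process: W = nRT ln(V₂/V₁) = nRT ln(P₁/P₂).
W = (1.16)(8.314)(581) × ln(216/331)
  = 5603 × ln(0.6526) = 5603 × -0.4268
W_by_gas = -2392 J.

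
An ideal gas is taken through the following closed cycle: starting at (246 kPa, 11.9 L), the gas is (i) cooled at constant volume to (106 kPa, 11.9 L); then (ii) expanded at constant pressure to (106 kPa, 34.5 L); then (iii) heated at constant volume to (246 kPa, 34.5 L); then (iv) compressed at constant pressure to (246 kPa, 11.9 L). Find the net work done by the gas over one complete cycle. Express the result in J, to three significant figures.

Constant-volume legs do no work.
W(ii) = (106)(34.5 − 11.9) = 2396 J; W(iv) = (246)(11.9 − 34.5) = -5560 J.
W_net = 2396 − 5560 = -3164 J (the counter-clockwise enclosed area).

W_net ≈ -3160 J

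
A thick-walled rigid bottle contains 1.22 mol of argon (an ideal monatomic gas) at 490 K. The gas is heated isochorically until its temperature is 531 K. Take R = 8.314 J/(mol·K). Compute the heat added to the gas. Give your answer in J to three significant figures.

Q ≈ 624 J

Constant volume ⇒ W = 0, so Q = ΔU = nCᵥΔT with Cᵥ = 3R/2 = 12.47 J/(mol·K).
ΔU = (1.22)(12.47)(531 − 490) = 623.8 J.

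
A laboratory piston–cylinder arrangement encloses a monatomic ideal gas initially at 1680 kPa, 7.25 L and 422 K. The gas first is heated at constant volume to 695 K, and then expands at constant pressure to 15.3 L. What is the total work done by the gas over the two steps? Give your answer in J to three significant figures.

W_total ≈ 22300 J

Step 1 (isochoric): W = 0 (constant volume).
After step 1: P = 2767 kPa (V unchanged).
Step 2 (isobaric): W = PΔV = (2767 kPa)(15.3 − 7.25 L) = 22273 J.
W_total = 0 + 22273 = 22273 J.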